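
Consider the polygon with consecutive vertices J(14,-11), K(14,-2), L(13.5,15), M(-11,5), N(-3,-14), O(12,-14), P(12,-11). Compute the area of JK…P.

Σ = (126) + (237) + (232.5) + (169) + (210) + (36) + (22) = 1032.5
Area = |Σ|/2 = 516.25.

516.25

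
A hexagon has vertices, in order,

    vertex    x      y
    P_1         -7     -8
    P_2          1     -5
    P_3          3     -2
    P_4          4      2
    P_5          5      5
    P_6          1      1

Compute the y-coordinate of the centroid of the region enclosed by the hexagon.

-191/79

Apply the surveyor's formula. First the cross-terms c_i = x_i·y_{i+1} − x_{i+1}·y_i:
  43, 13, 14, 10, 0, -1  ⇒  2A = 79, A = 39.5.
Then Σ (y_i + y_{i+1})·c_i = -573, so ȳ = -573 / (6·39.5) = -191/79.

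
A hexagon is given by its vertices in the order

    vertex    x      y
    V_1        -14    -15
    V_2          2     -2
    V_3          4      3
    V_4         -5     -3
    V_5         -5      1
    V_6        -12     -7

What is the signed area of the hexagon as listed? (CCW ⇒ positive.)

92

Apply the surveyor's formula: 2A = Σ (x_i·y_{i+1} − x_{i+1}·y_i), indices taken mod 6.
Σ = (58) + (14) + (3) + (-20) + (47) + (82) = 184
Signed area = Σ/2 = 92 (positive ⇒ counter-clockwise traversal).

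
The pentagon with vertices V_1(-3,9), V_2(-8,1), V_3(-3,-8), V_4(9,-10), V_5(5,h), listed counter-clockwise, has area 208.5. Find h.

7

The doubled signed area Σ (x_i y_{i+1} − x_{i+1} y_i) is linear in h.
With h=0 it equals 333; the coefficient of h is 12 (from the two edges through V_5).
So 12·h + 333 = 2·208.5 = 417 ⇒ h = 7.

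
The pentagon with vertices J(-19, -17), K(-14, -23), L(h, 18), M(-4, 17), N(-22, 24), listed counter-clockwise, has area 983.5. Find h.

The doubled signed area Σ (x_i y_{i+1} − x_{i+1} y_i) is linear in h.
With h=0 it equals 1127; the coefficient of h is 40 (from the two edges through L).
So 40·h + 1127 = 2·983.5 = 1967 ⇒ h = 21.

21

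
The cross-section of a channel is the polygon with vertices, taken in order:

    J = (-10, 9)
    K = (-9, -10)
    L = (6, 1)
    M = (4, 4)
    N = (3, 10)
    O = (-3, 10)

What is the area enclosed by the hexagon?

Σ = (181) + (51) + (20) + (28) + (60) + (73) = 413
Area = |Σ|/2 = 206.5.

206.5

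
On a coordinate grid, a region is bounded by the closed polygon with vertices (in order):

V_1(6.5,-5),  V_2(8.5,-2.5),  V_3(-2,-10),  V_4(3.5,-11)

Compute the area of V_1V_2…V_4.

23.625

Apply the shoelace (surveyor's) formula: 2A = Σ (x_i·y_{i+1} − x_{i+1}·y_i), indices taken mod 4.
V_1→V_2: (6.5)(-2.5) − (8.5)(-5) = 26.25
V_2→V_3: (8.5)(-10) − (-2)(-2.5) = -90
V_3→V_4: (-2)(-11) − (3.5)(-10) = 57
V_4→V_1: (3.5)(-5) − (6.5)(-11) = 54
Σ = 47.25
Area = |Σ|/2 = 23.625.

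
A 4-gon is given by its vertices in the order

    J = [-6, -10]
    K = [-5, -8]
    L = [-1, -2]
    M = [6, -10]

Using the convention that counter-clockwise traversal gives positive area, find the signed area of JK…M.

Cross-terms: -2, 2, 22, -120  ⇒  Σ = -98
Signed area = Σ/2 = -49 (negative ⇒ clockwise traversal).

-49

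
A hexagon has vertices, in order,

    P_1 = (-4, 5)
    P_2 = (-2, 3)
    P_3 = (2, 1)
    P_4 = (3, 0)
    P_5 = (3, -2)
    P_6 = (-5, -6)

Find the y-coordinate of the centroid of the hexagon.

Apply Gauss's area formula. First the cross-terms c_i = x_i·y_{i+1} − x_{i+1}·y_i:
  -2, -8, -3, -6, -28, -49  ⇒  2A = -96, A = -48.
Then Σ (y_i + y_{i+1})·c_i = 234, so ȳ = 234 / (6·(-48)) = -0.8125.

-0.8125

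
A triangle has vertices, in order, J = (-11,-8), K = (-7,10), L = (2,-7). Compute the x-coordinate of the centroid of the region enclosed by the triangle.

-16/3

Apply the shoelace formula. First the cross-terms c_i = x_i·y_{i+1} − x_{i+1}·y_i:
  -166, 29, -93  ⇒  2A = -230, A = -115.
Then Σ (x_i + x_{i+1})·c_i = 3680, so x̄ = 3680 / (6·(-115)) = -16/3.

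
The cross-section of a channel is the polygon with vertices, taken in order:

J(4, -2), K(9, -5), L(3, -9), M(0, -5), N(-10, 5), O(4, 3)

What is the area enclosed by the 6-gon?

101.5

Σ = (-2) + (-66) + (-15) + (-50) + (-50) + (-20) = -203
Area = |Σ|/2 = 101.5.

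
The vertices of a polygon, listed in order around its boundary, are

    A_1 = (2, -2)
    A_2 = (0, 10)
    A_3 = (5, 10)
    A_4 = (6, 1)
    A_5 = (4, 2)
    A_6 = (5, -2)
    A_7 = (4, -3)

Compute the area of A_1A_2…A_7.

Apply the shoelace (surveyor's) formula: 2A = Σ (x_i·y_{i+1} − x_{i+1}·y_i), indices taken mod 7.
A_1→A_2: (2)(10) − (0)(-2) = 20
A_2→A_3: (0)(10) − (5)(10) = -50
A_3→A_4: (5)(1) − (6)(10) = -55
A_4→A_5: (6)(2) − (4)(1) = 8
A_5→A_6: (4)(-2) − (5)(2) = -18
A_6→A_7: (5)(-3) − (4)(-2) = -7
A_7→A_1: (4)(-2) − (2)(-3) = -2
Σ = -104
Area = |Σ|/2 = 52.

52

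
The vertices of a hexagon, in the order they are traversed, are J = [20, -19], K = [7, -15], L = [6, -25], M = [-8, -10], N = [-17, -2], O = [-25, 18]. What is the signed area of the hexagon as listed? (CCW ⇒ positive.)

Apply the shoelace (surveyor's) formula: 2A = Σ (x_i·y_{i+1} − x_{i+1}·y_i), indices taken mod 6.
Cross-terms: -167, -85, -260, -154, -356, 115  ⇒  Σ = -907
Signed area = Σ/2 = -453.5 (negative ⇒ clockwise traversal).

-453.5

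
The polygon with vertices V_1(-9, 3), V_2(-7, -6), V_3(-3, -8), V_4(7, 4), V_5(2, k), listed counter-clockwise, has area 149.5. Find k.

9

Write out the shoelace sum; only the two edges meeting at V_5 involve k:
2·Area = [(7·k − 2·4) + (2·3 − (-9)·k)] + 157
       = 16·k + 155 = 299
⇒ k = 9.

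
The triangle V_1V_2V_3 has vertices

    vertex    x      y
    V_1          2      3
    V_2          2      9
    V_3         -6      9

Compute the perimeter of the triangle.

|V_1V_2| = √((0)² + (6)²) = √36 = 6
|V_2V_3| = √((-8)² + (0)²) = √64 = 8
|V_3V_1| = √((8)² + (-6)²) = √100 = 10
Perimeter = 6 + 8 + 10 = 24.

24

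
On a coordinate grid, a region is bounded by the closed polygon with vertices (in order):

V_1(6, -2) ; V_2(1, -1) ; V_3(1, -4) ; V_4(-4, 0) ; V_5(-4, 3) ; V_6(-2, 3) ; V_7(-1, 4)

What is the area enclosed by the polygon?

34

Apply the shoelace (surveyor's) formula: 2A = Σ (x_i·y_{i+1} − x_{i+1}·y_i), indices taken mod 7.
Σ = (-4) + (-3) + (-16) + (-12) + (-6) + (-5) + (-22) = -68
Area = |Σ|/2 = 34.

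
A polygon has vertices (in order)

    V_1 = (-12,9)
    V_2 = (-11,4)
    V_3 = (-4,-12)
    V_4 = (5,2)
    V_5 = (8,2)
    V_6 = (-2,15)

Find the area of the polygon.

265.5

Apply the surveyor's formula: 2A = Σ (x_i·y_{i+1} − x_{i+1}·y_i), indices taken mod 6.
V_1→V_2: (-12)(4) − (-11)(9) = 51
V_2→V_3: (-11)(-12) − (-4)(4) = 148
V_3→V_4: (-4)(2) − (5)(-12) = 52
V_4→V_5: (5)(2) − (8)(2) = -6
V_5→V_6: (8)(15) − (-2)(2) = 124
V_6→V_1: (-2)(9) − (-12)(15) = 162
Σ = 531
Area = |Σ|/2 = 265.5.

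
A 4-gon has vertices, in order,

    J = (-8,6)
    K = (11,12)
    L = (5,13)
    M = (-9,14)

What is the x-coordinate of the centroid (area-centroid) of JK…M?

Apply the surveyor's formula. First the cross-terms c_i = x_i·y_{i+1} − x_{i+1}·y_i:
  -162, 83, 187, 58  ⇒  2A = 166, A = 83.
Then Σ (x_i + x_{i+1})·c_i = -892, so x̄ = -892 / (6·83) = -446/249.

-446/249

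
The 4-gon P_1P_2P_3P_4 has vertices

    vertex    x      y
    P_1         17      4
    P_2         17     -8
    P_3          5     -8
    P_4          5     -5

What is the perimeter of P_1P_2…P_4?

|P_1P_2| = √((0)² + (-12)²) = √144 = 12
|P_2P_3| = √((-12)² + (0)²) = √144 = 12
|P_3P_4| = √((0)² + (3)²) = √9 = 3
|P_4P_1| = √((12)² + (9)²) = √225 = 15
Perimeter = 12 + 12 + 3 + 15 = 42.

42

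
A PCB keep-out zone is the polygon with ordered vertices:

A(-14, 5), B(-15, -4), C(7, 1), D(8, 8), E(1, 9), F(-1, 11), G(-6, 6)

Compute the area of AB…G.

195

Cross-terms: 131, 13, 48, 64, 20, 60, 54  ⇒  Σ = 390
Area = |Σ|/2 = 195.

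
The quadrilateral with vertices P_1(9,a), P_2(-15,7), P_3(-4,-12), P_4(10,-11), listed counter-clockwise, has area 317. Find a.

Write out the shoelace sum; only the two edges meeting at P_1 involve a:
2·Area = [(10·a − 9·(-11)) + (9·7 − (-15)·a)] + 372
       = 25·a + 534 = 634
⇒ a = 4.

4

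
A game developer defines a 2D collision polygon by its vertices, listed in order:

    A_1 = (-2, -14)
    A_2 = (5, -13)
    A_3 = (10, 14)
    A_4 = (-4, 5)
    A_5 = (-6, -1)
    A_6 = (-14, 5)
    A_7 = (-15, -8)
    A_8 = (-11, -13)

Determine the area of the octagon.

Apply the shoelace formula: 2A = Σ (x_i·y_{i+1} − x_{i+1}·y_i), indices taken mod 8.
Σ = (96) + (200) + (106) + (34) + (-44) + (187) + (107) + (128) = 814
Area = |Σ|/2 = 407.

407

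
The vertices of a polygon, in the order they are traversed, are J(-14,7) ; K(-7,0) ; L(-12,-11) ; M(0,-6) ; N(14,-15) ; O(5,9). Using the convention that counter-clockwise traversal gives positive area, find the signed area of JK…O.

Apply the surveyor's formula: 2A = Σ (x_i·y_{i+1} − x_{i+1}·y_i), indices taken mod 6.
Σ = (49) + (77) + (72) + (84) + (201) + (161) = 644
Signed area = Σ/2 = 322 (positive ⇒ counter-clockwise traversal).

322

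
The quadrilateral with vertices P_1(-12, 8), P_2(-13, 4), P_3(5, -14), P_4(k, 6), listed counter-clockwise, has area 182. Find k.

Write out the shoelace sum; only the two edges meeting at P_4 involve k:
2·Area = [(5·6 − k·(-14)) + (k·8 − (-12)·6)] + 218
       = 22·k + 320 = 364
⇒ k = 2.

2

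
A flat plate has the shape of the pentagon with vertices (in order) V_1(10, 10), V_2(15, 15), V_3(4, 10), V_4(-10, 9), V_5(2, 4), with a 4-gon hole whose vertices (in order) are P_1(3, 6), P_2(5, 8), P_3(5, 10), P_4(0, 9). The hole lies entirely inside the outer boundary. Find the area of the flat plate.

63

Outer boundary:
Σ = (0) + (90) + (136) + (-58) + (-20) = 148
Area = |Σ|/2 = 74.
Hole:
Apply the shoelace formula: 2A = Σ (x_i·y_{i+1} − x_{i+1}·y_i), indices taken mod 4.
Σ = (-6) + (10) + (45) + (-27) = 22
Area = |Σ|/2 = 11.
Net area = 74 − 11 = 63.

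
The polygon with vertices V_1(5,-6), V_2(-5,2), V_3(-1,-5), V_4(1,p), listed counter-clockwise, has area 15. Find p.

The doubled signed area Σ (x_i y_{i+1} − x_{i+1} y_i) is linear in p.
With p=0 it equals 6; the coefficient of p is -6 (from the two edges through V_4).
So -6·p + 6 = 2·15 = 30 ⇒ p = -4.

-4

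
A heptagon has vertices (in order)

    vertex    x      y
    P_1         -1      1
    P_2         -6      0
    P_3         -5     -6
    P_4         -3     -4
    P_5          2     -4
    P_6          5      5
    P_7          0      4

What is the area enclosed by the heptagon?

59

Cross-terms: 6, 36, 2, 20, 30, 20, 4  ⇒  Σ = 118
Area = |Σ|/2 = 59.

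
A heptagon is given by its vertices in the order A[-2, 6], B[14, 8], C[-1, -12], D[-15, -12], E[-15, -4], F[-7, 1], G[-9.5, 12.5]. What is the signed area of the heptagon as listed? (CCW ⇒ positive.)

-350.5

A→B: (-2)(8) − (14)(6) = -100
B→C: (14)(-12) − (-1)(8) = -160
C→D: (-1)(-12) − (-15)(-12) = -168
D→E: (-15)(-4) − (-15)(-12) = -120
E→F: (-15)(1) − (-7)(-4) = -43
F→G: (-7)(12.5) − (-9.5)(1) = -78
G→A: (-9.5)(6) − (-2)(12.5) = -32
Σ = -701
Signed area = Σ/2 = -350.5 (negative ⇒ clockwise traversal).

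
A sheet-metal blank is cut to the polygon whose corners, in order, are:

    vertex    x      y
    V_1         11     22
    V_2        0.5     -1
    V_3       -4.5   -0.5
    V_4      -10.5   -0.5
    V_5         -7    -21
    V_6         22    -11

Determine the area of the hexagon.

665.625

Apply Gauss's area formula: 2A = Σ (x_i·y_{i+1} − x_{i+1}·y_i), indices taken mod 6.
Cross-terms: -22, -4.75, -3, 217, 539, 605  ⇒  Σ = 1331.25
Area = |Σ|/2 = 665.625.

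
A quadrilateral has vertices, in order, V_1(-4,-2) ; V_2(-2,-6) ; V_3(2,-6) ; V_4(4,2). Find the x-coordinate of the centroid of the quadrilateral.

Apply the shoelace (surveyor's) formula. First the cross-terms c_i = x_i·y_{i+1} − x_{i+1}·y_i:
  20, 24, 28, 0  ⇒  2A = 72, A = 36.
Then Σ (x_i + x_{i+1})·c_i = 48, so x̄ = 48 / (6·36) = 2/9.

2/9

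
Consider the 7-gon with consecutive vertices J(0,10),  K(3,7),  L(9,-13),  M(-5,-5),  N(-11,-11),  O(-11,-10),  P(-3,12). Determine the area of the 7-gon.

222.5

Apply Gauss's area formula: 2A = Σ (x_i·y_{i+1} − x_{i+1}·y_i), indices taken mod 7.
J→K: (0)(7) − (3)(10) = -30
K→L: (3)(-13) − (9)(7) = -102
L→M: (9)(-5) − (-5)(-13) = -110
M→N: (-5)(-11) − (-11)(-5) = 0
N→O: (-11)(-10) − (-11)(-11) = -11
O→P: (-11)(12) − (-3)(-10) = -162
P→J: (-3)(10) − (0)(12) = -30
Σ = -445
Area = |Σ|/2 = 222.5.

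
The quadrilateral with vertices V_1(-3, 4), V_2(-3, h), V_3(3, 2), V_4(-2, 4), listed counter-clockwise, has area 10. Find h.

1

Write out the shoelace sum; only the two edges meeting at V_2 involve h:
2·Area = [((-3)·h − (-3)·4) + ((-3)·2 − 3·h)] + 20
       = -6·h + 26 = 20
⇒ h = 1.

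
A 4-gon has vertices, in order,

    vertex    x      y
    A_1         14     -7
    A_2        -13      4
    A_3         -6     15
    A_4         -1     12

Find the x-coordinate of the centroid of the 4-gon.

Apply the surveyor's formula. First the cross-terms c_i = x_i·y_{i+1} − x_{i+1}·y_i:
  -35, -171, -57, -161  ⇒  2A = -424, A = -212.
Then Σ (x_i + x_{i+1})·c_i = 1520, so x̄ = 1520 / (6·(-212)) = -190/159.

-190/159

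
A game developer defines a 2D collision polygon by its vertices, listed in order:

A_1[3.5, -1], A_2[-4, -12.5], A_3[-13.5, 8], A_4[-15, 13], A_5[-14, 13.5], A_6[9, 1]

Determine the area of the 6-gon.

236.25

Apply the shoelace (surveyor's) formula: 2A = Σ (x_i·y_{i+1} − x_{i+1}·y_i), indices taken mod 6.
A_1→A_2: (3.5)(-12.5) − (-4)(-1) = -47.75
A_2→A_3: (-4)(8) − (-13.5)(-12.5) = -200.75
A_3→A_4: (-13.5)(13) − (-15)(8) = -55.5
A_4→A_5: (-15)(13.5) − (-14)(13) = -20.5
A_5→A_6: (-14)(1) − (9)(13.5) = -135.5
A_6→A_1: (9)(-1) − (3.5)(1) = -12.5
Σ = -472.5
Area = |Σ|/2 = 236.25.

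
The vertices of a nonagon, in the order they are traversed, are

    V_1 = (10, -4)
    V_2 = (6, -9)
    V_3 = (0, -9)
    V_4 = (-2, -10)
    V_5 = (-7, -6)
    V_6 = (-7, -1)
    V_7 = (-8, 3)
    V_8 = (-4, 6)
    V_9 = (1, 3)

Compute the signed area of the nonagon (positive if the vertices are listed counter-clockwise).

Apply the shoelace formula: 2A = Σ (x_i·y_{i+1} − x_{i+1}·y_i), indices taken mod 9.
Cross-terms: -66, -54, -18, -58, -35, -29, -36, -18, -34  ⇒  Σ = -348
Signed area = Σ/2 = -174 (negative ⇒ clockwise traversal).

-174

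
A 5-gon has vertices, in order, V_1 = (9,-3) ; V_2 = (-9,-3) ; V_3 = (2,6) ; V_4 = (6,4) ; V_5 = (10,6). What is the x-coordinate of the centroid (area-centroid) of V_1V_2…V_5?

258/109

Apply Gauss's area formula. First the cross-terms c_i = x_i·y_{i+1} − x_{i+1}·y_i:
  -54, -48, -28, -4, -84  ⇒  2A = -218, A = -109.
Then Σ (x_i + x_{i+1})·c_i = -1548, so x̄ = -1548 / (6·(-109)) = 258/109.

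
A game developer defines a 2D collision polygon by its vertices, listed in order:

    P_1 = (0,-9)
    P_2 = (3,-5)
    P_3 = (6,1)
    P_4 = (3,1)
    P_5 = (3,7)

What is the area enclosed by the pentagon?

27

Apply the shoelace (surveyor's) formula: 2A = Σ (x_i·y_{i+1} − x_{i+1}·y_i), indices taken mod 5.
Cross-terms: 27, 33, 3, 18, -27  ⇒  Σ = 54
Area = |Σ|/2 = 27.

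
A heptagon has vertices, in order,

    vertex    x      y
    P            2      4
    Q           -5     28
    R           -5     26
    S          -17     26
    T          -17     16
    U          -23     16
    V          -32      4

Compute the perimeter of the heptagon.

104

|PQ| = √((-7)² + (24)²) = √625 = 25
|QR| = √((0)² + (-2)²) = √4 = 2
|RS| = √((-12)² + (0)²) = √144 = 12
|ST| = √((0)² + (-10)²) = √100 = 10
|TU| = √((-6)² + (0)²) = √36 = 6
|UV| = √((-9)² + (-12)²) = √225 = 15
|VP| = √((34)² + (0)²) = √1156 = 34
Perimeter = 25 + 2 + 12 + 10 + 6 + 15 + 34 = 104.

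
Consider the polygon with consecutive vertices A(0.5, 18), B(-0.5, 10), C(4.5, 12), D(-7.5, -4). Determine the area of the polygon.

Apply Gauss's area formula: 2A = Σ (x_i·y_{i+1} − x_{i+1}·y_i), indices taken mod 4.
Σ = (14) + (-51) + (72) + (-133) = -98
Area = |Σ|/2 = 49.

49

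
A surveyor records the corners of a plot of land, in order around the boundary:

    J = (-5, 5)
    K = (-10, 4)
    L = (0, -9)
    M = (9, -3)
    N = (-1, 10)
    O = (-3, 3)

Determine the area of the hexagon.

157.5

J→K: (-5)(4) − (-10)(5) = 30
K→L: (-10)(-9) − (0)(4) = 90
L→M: (0)(-3) − (9)(-9) = 81
M→N: (9)(10) − (-1)(-3) = 87
N→O: (-1)(3) − (-3)(10) = 27
O→J: (-3)(5) − (-5)(3) = 0
Σ = 315
Area = |Σ|/2 = 157.5.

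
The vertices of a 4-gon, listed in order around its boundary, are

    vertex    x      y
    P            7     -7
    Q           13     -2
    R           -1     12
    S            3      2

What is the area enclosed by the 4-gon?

P→Q: (7)(-2) − (13)(-7) = 77
Q→R: (13)(12) − (-1)(-2) = 154
R→S: (-1)(2) − (3)(12) = -38
S→P: (3)(-7) − (7)(2) = -35
Σ = 158
Area = |Σ|/2 = 79.

79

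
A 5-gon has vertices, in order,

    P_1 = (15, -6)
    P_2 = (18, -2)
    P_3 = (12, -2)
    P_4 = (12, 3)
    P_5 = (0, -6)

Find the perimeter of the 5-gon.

|P_1P_2| = √((3)² + (4)²) = √25 = 5
|P_2P_3| = √((-6)² + (0)²) = √36 = 6
|P_3P_4| = √((0)² + (5)²) = √25 = 5
|P_4P_5| = √((-12)² + (-9)²) = √225 = 15
|P_5P_1| = √((15)² + (0)²) = √225 = 15
Perimeter = 5 + 6 + 5 + 15 + 15 = 46.

46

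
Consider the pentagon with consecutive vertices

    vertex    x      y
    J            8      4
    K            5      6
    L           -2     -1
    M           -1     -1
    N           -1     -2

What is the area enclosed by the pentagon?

Σ = (28) + (7) + (1) + (1) + (12) = 49
Area = |Σ|/2 = 24.5.

24.5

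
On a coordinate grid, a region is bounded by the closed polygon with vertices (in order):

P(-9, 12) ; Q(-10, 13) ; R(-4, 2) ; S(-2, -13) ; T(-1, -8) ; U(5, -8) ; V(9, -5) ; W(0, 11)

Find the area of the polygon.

193.5

Apply Gauss's area formula: 2A = Σ (x_i·y_{i+1} − x_{i+1}·y_i), indices taken mod 8.
Σ = (3) + (32) + (56) + (3) + (48) + (47) + (99) + (99) = 387
Area = |Σ|/2 = 193.5.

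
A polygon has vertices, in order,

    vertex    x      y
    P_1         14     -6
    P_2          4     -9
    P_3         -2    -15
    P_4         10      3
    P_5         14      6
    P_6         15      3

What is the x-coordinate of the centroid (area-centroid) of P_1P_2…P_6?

Apply the shoelace (surveyor's) formula. First the cross-terms c_i = x_i·y_{i+1} − x_{i+1}·y_i:
  -102, -78, 144, 18, -48, -132  ⇒  2A = -198, A = -99.
Then Σ (x_i + x_{i+1})·c_i = -5628, so x̄ = -5628 / (6·(-99)) = 938/99.

938/99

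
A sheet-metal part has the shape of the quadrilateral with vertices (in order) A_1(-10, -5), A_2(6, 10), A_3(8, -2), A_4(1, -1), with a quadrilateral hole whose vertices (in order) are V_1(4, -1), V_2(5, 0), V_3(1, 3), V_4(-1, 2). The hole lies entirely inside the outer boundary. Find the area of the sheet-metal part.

82.5

Outer boundary:
Σ = (-70) + (-92) + (-6) + (-15) = -183
Area = |Σ|/2 = 91.5.
Hole:
Cross-terms: 5, 15, 5, -7  ⇒  Σ = 18
Area = |Σ|/2 = 9.
Net area = 91.5 − 9 = 82.5.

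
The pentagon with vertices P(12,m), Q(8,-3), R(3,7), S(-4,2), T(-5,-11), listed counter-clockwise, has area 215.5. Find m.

-14

The doubled signed area Σ (x_i y_{i+1} − x_{i+1} y_i) is linear in m.
With m=0 it equals 249; the coefficient of m is -13 (from the two edges through P).
So -13·m + 249 = 2·215.5 = 431 ⇒ m = -14.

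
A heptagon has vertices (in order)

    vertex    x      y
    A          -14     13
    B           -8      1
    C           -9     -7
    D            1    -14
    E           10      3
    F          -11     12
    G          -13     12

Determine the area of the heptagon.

A→B: (-14)(1) − (-8)(13) = 90
B→C: (-8)(-7) − (-9)(1) = 65
C→D: (-9)(-14) − (1)(-7) = 133
D→E: (1)(3) − (10)(-14) = 143
E→F: (10)(12) − (-11)(3) = 153
F→G: (-11)(12) − (-13)(12) = 24
G→A: (-13)(13) − (-14)(12) = -1
Σ = 607
Area = |Σ|/2 = 303.5.

303.5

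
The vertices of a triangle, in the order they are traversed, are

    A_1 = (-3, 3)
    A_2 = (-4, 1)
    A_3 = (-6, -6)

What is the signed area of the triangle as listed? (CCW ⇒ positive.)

1.5

A_1→A_2: (-3)(1) − (-4)(3) = 9
A_2→A_3: (-4)(-6) − (-6)(1) = 30
A_3→A_1: (-6)(3) − (-3)(-6) = -36
Σ = 3
Signed area = Σ/2 = 1.5 (positive ⇒ counter-clockwise traversal).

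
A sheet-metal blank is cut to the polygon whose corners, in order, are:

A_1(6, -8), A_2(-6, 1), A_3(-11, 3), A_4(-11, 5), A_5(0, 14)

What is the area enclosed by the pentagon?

154.5

Cross-terms: -42, -7, -22, -154, -84  ⇒  Σ = -309
Area = |Σ|/2 = 154.5.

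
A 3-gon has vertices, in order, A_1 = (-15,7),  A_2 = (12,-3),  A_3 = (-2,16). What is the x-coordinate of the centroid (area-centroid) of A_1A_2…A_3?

Apply Gauss's area formula. First the cross-terms c_i = x_i·y_{i+1} − x_{i+1}·y_i:
  -39, 186, 226  ⇒  2A = 373, A = 186.5.
Then Σ (x_i + x_{i+1})·c_i = -1865, so x̄ = -1865 / (6·186.5) = -5/3.

-5/3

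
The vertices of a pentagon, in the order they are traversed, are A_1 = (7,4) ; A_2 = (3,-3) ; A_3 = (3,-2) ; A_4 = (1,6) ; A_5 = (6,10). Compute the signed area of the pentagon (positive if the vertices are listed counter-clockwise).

A_1→A_2: (7)(-3) − (3)(4) = -33
A_2→A_3: (3)(-2) − (3)(-3) = 3
A_3→A_4: (3)(6) − (1)(-2) = 20
A_4→A_5: (1)(10) − (6)(6) = -26
A_5→A_1: (6)(4) − (7)(10) = -46
Σ = -82
Signed area = Σ/2 = -41 (negative ⇒ clockwise traversal).

-41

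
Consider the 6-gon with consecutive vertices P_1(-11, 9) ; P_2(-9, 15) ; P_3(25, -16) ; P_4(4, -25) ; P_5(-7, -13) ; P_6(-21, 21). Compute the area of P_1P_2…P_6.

740.5

P_1→P_2: (-11)(15) − (-9)(9) = -84
P_2→P_3: (-9)(-16) − (25)(15) = -231
P_3→P_4: (25)(-25) − (4)(-16) = -561
P_4→P_5: (4)(-13) − (-7)(-25) = -227
P_5→P_6: (-7)(21) − (-21)(-13) = -420
P_6→P_1: (-21)(9) − (-11)(21) = 42
Σ = -1481
Area = |Σ|/2 = 740.5.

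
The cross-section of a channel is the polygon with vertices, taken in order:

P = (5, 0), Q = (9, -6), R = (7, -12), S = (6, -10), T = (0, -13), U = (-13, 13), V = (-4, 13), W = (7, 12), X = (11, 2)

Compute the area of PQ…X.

362.5

Apply the shoelace (surveyor's) formula: 2A = Σ (x_i·y_{i+1} − x_{i+1}·y_i), indices taken mod 9.
Cross-terms: -30, -66, 2, -78, -169, -117, -139, -118, -10  ⇒  Σ = -725
Area = |Σ|/2 = 362.5.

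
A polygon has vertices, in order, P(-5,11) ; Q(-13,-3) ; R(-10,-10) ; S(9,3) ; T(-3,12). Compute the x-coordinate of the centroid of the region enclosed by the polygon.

-337/99

Apply the surveyor's formula. First the cross-terms c_i = x_i·y_{i+1} − x_{i+1}·y_i:
  158, 100, 60, 117, 27  ⇒  2A = 462, A = 231.
Then Σ (x_i + x_{i+1})·c_i = -4718, so x̄ = -4718 / (6·231) = -337/99.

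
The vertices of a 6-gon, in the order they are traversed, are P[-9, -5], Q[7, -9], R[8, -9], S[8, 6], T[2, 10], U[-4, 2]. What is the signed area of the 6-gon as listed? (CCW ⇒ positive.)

Apply the shoelace formula: 2A = Σ (x_i·y_{i+1} − x_{i+1}·y_i), indices taken mod 6.
Σ = (116) + (9) + (120) + (68) + (44) + (38) = 395
Signed area = Σ/2 = 197.5 (positive ⇒ counter-clockwise traversal).

197.5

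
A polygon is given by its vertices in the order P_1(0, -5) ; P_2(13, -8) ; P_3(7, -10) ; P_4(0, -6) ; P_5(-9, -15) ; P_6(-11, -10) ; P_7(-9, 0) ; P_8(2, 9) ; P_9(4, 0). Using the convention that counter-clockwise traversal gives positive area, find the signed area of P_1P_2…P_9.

-203.5

Apply the surveyor's formula: 2A = Σ (x_i·y_{i+1} − x_{i+1}·y_i), indices taken mod 9.
Σ = (65) + (-74) + (-42) + (-54) + (-75) + (-90) + (-81) + (-36) + (-20) = -407
Signed area = Σ/2 = -203.5 (negative ⇒ clockwise traversal).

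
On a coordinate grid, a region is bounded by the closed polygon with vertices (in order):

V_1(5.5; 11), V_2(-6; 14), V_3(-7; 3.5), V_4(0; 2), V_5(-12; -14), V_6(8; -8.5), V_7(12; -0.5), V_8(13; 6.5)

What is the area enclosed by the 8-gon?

366.875

V_1→V_2: (5.5)(14) − (-6)(11) = 143
V_2→V_3: (-6)(3.5) − (-7)(14) = 77
V_3→V_4: (-7)(2) − (0)(3.5) = -14
V_4→V_5: (0)(-14) − (-12)(2) = 24
V_5→V_6: (-12)(-8.5) − (8)(-14) = 214
V_6→V_7: (8)(-0.5) − (12)(-8.5) = 98
V_7→V_8: (12)(6.5) − (13)(-0.5) = 84.5
V_8→V_1: (13)(11) − (5.5)(6.5) = 107.25
Σ = 733.75
Area = |Σ|/2 = 366.875.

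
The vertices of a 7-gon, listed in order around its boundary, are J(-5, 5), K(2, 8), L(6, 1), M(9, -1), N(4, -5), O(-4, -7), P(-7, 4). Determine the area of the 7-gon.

140

Apply the shoelace formula: 2A = Σ (x_i·y_{i+1} − x_{i+1}·y_i), indices taken mod 7.
Cross-terms: -50, -46, -15, -41, -48, -65, -15  ⇒  Σ = -280
Area = |Σ|/2 = 140.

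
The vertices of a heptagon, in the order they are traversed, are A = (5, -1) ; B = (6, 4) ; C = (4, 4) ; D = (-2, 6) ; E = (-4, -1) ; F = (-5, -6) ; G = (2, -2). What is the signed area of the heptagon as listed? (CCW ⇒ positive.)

70.5

Cross-terms: 26, 8, 32, 26, 19, 22, 8  ⇒  Σ = 141
Signed area = Σ/2 = 70.5 (positive ⇒ counter-clockwise traversal).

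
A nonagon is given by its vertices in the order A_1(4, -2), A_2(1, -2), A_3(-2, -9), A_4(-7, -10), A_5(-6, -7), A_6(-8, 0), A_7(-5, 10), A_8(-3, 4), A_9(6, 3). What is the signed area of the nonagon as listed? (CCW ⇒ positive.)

A_1→A_2: (4)(-2) − (1)(-2) = -6
A_2→A_3: (1)(-9) − (-2)(-2) = -13
A_3→A_4: (-2)(-10) − (-7)(-9) = -43
A_4→A_5: (-7)(-7) − (-6)(-10) = -11
A_5→A_6: (-6)(0) − (-8)(-7) = -56
A_6→A_7: (-8)(10) − (-5)(0) = -80
A_7→A_8: (-5)(4) − (-3)(10) = 10
A_8→A_9: (-3)(3) − (6)(4) = -33
A_9→A_1: (6)(-2) − (4)(3) = -24
Σ = -256
Signed area = Σ/2 = -128 (negative ⇒ clockwise traversal).

-128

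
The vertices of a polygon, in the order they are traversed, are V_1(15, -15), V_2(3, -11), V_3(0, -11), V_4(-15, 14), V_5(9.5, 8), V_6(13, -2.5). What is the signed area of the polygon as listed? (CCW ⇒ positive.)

-428.125

Σ = (-120) + (-33) + (-165) + (-253) + (-127.75) + (-157.5) = -856.25
Signed area = Σ/2 = -428.125 (negative ⇒ clockwise traversal).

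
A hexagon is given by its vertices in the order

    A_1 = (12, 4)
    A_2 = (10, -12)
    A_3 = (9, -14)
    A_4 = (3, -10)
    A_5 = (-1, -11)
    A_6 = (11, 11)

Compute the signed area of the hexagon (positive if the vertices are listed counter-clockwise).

Apply the surveyor's formula: 2A = Σ (x_i·y_{i+1} − x_{i+1}·y_i), indices taken mod 6.
Σ = (-184) + (-32) + (-48) + (-43) + (110) + (-88) = -285
Signed area = Σ/2 = -142.5 (negative ⇒ clockwise traversal).

-142.5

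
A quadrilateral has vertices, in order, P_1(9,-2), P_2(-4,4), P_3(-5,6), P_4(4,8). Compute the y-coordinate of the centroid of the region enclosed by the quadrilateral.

34/9

Apply Gauss's area formula. First the cross-terms c_i = x_i·y_{i+1} − x_{i+1}·y_i:
  28, -4, -64, -80  ⇒  2A = -120, A = -60.
Then Σ (y_i + y_{i+1})·c_i = -1360, so ȳ = -1360 / (6·(-60)) = 34/9.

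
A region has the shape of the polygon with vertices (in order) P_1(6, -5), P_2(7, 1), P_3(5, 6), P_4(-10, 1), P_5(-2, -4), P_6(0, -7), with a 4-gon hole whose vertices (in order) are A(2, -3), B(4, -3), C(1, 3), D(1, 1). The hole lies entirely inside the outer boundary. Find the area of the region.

113.5

Outer boundary:
Apply Gauss's area formula: 2A = Σ (x_i·y_{i+1} − x_{i+1}·y_i), indices taken mod 6.
Σ = (41) + (37) + (65) + (42) + (14) + (42) = 241
Area = |Σ|/2 = 120.5.
Hole:
Apply Gauss's area formula: 2A = Σ (x_i·y_{i+1} − x_{i+1}·y_i), indices taken mod 4.
A→B: (2)(-3) − (4)(-3) = 6
B→C: (4)(3) − (1)(-3) = 15
C→D: (1)(1) − (1)(3) = -2
D→A: (1)(-3) − (2)(1) = -5
Σ = 14
Area = |Σ|/2 = 7.
Net area = 120.5 − 7 = 113.5.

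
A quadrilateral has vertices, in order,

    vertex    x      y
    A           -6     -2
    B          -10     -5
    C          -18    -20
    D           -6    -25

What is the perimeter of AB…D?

|AB| = √((-4)² + (-3)²) = √25 = 5
|BC| = √((-8)² + (-15)²) = √289 = 17
|CD| = √((12)² + (-5)²) = √169 = 13
|DA| = √((0)² + (23)²) = √529 = 23
Perimeter = 5 + 17 + 13 + 23 = 58.

58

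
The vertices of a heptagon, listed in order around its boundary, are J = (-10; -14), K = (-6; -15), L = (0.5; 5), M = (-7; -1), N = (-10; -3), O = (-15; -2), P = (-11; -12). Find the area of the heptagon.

128

J→K: (-10)(-15) − (-6)(-14) = 66
K→L: (-6)(5) − (0.5)(-15) = -22.5
L→M: (0.5)(-1) − (-7)(5) = 34.5
M→N: (-7)(-3) − (-10)(-1) = 11
N→O: (-10)(-2) − (-15)(-3) = -25
O→P: (-15)(-12) − (-11)(-2) = 158
P→J: (-11)(-14) − (-10)(-12) = 34
Σ = 256
Area = |Σ|/2 = 128.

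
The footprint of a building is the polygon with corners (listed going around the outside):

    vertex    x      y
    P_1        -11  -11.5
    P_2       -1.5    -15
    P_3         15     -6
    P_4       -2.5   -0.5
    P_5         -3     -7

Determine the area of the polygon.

Apply Gauss's area formula: 2A = Σ (x_i·y_{i+1} − x_{i+1}·y_i), indices taken mod 5.
Cross-terms: 147.75, 234, -22.5, 16, -42.5  ⇒  Σ = 332.75
Area = |Σ|/2 = 166.375.

166.375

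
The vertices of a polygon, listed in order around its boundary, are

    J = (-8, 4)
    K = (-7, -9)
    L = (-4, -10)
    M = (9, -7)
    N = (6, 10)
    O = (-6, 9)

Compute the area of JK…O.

273

Apply Gauss's area formula: 2A = Σ (x_i·y_{i+1} − x_{i+1}·y_i), indices taken mod 6.
J→K: (-8)(-9) − (-7)(4) = 100
K→L: (-7)(-10) − (-4)(-9) = 34
L→M: (-4)(-7) − (9)(-10) = 118
M→N: (9)(10) − (6)(-7) = 132
N→O: (6)(9) − (-6)(10) = 114
O→J: (-6)(4) − (-8)(9) = 48
Σ = 546
Area = |Σ|/2 = 273.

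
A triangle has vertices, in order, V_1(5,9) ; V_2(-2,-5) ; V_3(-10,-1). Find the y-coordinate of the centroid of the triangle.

1

Apply the surveyor's formula. First the cross-terms c_i = x_i·y_{i+1} − x_{i+1}·y_i:
  -7, -48, -85  ⇒  2A = -140, A = -70.
Then Σ (y_i + y_{i+1})·c_i = -420, so ȳ = -420 / (6·(-70)) = 1.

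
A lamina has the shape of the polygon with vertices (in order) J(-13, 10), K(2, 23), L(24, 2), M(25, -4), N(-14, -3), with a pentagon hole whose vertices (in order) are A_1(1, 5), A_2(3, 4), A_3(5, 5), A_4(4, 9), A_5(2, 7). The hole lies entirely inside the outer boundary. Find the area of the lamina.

650.5

Outer boundary:
Σ = (-319) + (-548) + (-146) + (-131) + (-179) = -1323
Area = |Σ|/2 = 661.5.
Hole:
Apply the shoelace (surveyor's) formula: 2A = Σ (x_i·y_{i+1} − x_{i+1}·y_i), indices taken mod 5.
Cross-terms: -11, -5, 25, 10, 3  ⇒  Σ = 22
Area = |Σ|/2 = 11.
Net area = 661.5 − 11 = 650.5.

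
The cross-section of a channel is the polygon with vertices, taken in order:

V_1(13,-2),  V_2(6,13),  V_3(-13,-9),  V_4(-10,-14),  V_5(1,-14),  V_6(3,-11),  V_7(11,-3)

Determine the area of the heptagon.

Σ = (181) + (115) + (92) + (154) + (31) + (112) + (17) = 702
Area = |Σ|/2 = 351.

351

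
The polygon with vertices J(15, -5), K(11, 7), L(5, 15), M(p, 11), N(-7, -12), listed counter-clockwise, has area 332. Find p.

The doubled signed area Σ (x_i y_{i+1} − x_{i+1} y_i) is linear in p.
With p=0 it equals 637; the coefficient of p is -27 (from the two edges through M).
So -27·p + 637 = 2·332 = 664 ⇒ p = -1.

-1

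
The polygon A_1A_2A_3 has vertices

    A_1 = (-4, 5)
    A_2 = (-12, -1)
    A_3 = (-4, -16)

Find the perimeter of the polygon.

48

|A_1A_2| = √((-8)² + (-6)²) = √100 = 10
|A_2A_3| = √((8)² + (-15)²) = √289 = 17
|A_3A_1| = √((0)² + (21)²) = √441 = 21
Perimeter = 10 + 17 + 21 = 48.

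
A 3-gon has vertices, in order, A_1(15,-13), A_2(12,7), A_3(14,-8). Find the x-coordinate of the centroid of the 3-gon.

Apply the surveyor's formula. First the cross-terms c_i = x_i·y_{i+1} − x_{i+1}·y_i:
  261, -194, -62  ⇒  2A = 5, A = 2.5.
Then Σ (x_i + x_{i+1})·c_i = 205, so x̄ = 205 / (6·2.5) = 41/3.

41/3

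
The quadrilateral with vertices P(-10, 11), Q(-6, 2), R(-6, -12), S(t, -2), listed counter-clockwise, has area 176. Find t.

10

The doubled signed area Σ (x_i y_{i+1} − x_{i+1} y_i) is linear in t.
With t=0 it equals 122; the coefficient of t is 23 (from the two edges through S).
So 23·t + 122 = 2·176 = 352 ⇒ t = 10.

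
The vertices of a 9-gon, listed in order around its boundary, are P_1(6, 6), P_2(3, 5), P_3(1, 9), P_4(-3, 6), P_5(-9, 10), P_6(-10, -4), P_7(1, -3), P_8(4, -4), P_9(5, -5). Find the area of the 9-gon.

Apply the shoelace (surveyor's) formula: 2A = Σ (x_i·y_{i+1} − x_{i+1}·y_i), indices taken mod 9.
P_1→P_2: (6)(5) − (3)(6) = 12
P_2→P_3: (3)(9) − (1)(5) = 22
P_3→P_4: (1)(6) − (-3)(9) = 33
P_4→P_5: (-3)(10) − (-9)(6) = 24
P_5→P_6: (-9)(-4) − (-10)(10) = 136
P_6→P_7: (-10)(-3) − (1)(-4) = 34
P_7→P_8: (1)(-4) − (4)(-3) = 8
P_8→P_9: (4)(-5) − (5)(-4) = 0
P_9→P_1: (5)(6) − (6)(-5) = 60
Σ = 329
Area = |Σ|/2 = 164.5.

164.5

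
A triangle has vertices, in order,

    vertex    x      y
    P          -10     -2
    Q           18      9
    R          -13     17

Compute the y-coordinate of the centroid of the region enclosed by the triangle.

8

Apply Gauss's area formula. First the cross-terms c_i = x_i·y_{i+1} − x_{i+1}·y_i:
  -54, 423, 196  ⇒  2A = 565, A = 282.5.
Then Σ (y_i + y_{i+1})·c_i = 13560, so ȳ = 13560 / (6·282.5) = 8.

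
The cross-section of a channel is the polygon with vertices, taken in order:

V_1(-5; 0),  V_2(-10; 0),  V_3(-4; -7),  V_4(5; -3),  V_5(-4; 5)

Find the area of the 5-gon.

77.5

Apply the shoelace (surveyor's) formula: 2A = Σ (x_i·y_{i+1} − x_{i+1}·y_i), indices taken mod 5.
Σ = (0) + (70) + (47) + (13) + (25) = 155
Area = |Σ|/2 = 77.5.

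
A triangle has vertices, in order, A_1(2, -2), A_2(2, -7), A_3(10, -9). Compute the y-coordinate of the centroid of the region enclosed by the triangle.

Apply the shoelace formula. First the cross-terms c_i = x_i·y_{i+1} − x_{i+1}·y_i:
  -10, 52, -2  ⇒  2A = 40, A = 20.
Then Σ (y_i + y_{i+1})·c_i = -720, so ȳ = -720 / (6·20) = -6.

-6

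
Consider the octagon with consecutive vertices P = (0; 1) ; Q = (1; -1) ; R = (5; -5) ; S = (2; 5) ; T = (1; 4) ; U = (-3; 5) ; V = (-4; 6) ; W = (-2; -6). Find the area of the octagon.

45

Σ = (-1) + (0) + (35) + (3) + (17) + (2) + (36) + (-2) = 90
Area = |Σ|/2 = 45.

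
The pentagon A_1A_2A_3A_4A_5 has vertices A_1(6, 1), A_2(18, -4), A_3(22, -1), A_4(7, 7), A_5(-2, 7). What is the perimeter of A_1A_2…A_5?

|A_1A_2| = √((12)² + (-5)²) = √169 = 13
|A_2A_3| = √((4)² + (3)²) = √25 = 5
|A_3A_4| = √((-15)² + (8)²) = √289 = 17
|A_4A_5| = √((-9)² + (0)²) = √81 = 9
|A_5A_1| = √((8)² + (-6)²) = √100 = 10
Perimeter = 13 + 5 + 17 + 9 + 10 = 54.

54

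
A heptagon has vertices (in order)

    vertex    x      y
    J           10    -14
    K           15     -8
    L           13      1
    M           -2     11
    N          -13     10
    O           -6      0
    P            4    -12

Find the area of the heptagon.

Apply Gauss's area formula: 2A = Σ (x_i·y_{i+1} − x_{i+1}·y_i), indices taken mod 7.
Cross-terms: 130, 119, 145, 123, 60, 72, 64  ⇒  Σ = 713
Area = |Σ|/2 = 356.5.

356.5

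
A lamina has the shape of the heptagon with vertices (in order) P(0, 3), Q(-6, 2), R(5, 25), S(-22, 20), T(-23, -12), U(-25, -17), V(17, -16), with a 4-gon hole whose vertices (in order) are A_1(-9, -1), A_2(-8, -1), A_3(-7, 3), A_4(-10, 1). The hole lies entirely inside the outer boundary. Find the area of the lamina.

Outer boundary:
P→Q: (0)(2) − (-6)(3) = 18
Q→R: (-6)(25) − (5)(2) = -160
R→S: (5)(20) − (-22)(25) = 650
S→T: (-22)(-12) − (-23)(20) = 724
T→U: (-23)(-17) − (-25)(-12) = 91
U→V: (-25)(-16) − (17)(-17) = 689
V→P: (17)(3) − (0)(-16) = 51
Σ = 2063
Area = |Σ|/2 = 1031.5.
Hole:
Apply the surveyor's formula: 2A = Σ (x_i·y_{i+1} − x_{i+1}·y_i), indices taken mod 4.
A_1→A_2: (-9)(-1) − (-8)(-1) = 1
A_2→A_3: (-8)(3) − (-7)(-1) = -31
A_3→A_4: (-7)(1) − (-10)(3) = 23
A_4→A_1: (-10)(-1) − (-9)(1) = 19
Σ = 12
Area = |Σ|/2 = 6.
Net area = 1031.5 − 6 = 1025.5.

1025.5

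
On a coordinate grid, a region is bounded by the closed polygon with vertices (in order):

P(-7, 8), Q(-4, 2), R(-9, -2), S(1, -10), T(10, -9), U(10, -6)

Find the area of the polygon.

Σ = (18) + (26) + (92) + (91) + (30) + (38) = 295
Area = |Σ|/2 = 147.5.

147.5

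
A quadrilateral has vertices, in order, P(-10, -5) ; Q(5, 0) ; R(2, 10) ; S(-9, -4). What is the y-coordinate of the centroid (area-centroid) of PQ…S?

Apply the surveyor's formula. First the cross-terms c_i = x_i·y_{i+1} − x_{i+1}·y_i:
  25, 50, 82, 5  ⇒  2A = 162, A = 81.
Then Σ (y_i + y_{i+1})·c_i = 822, so ȳ = 822 / (6·81) = 137/81.

137/81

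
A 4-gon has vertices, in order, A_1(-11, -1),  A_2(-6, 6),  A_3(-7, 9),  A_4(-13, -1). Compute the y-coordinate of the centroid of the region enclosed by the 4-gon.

Apply Gauss's area formula. First the cross-terms c_i = x_i·y_{i+1} − x_{i+1}·y_i:
  -72, -12, 124, 2  ⇒  2A = 42, A = 21.
Then Σ (y_i + y_{i+1})·c_i = 448, so ȳ = 448 / (6·21) = 32/9.

32/9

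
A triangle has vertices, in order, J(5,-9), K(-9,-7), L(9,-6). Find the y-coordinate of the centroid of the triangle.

-22/3

Apply Gauss's area formula. First the cross-terms c_i = x_i·y_{i+1} − x_{i+1}·y_i:
  -116, 117, -51  ⇒  2A = -50, A = -25.
Then Σ (y_i + y_{i+1})·c_i = 1100, so ȳ = 1100 / (6·(-25)) = -22/3.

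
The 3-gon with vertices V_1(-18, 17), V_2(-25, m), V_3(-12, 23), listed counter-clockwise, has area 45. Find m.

The doubled signed area Σ (x_i y_{i+1} − x_{i+1} y_i) is linear in m.
With m=0 it equals 60; the coefficient of m is -6 (from the two edges through V_2).
So -6·m + 60 = 2·45 = 90 ⇒ m = -5.

-5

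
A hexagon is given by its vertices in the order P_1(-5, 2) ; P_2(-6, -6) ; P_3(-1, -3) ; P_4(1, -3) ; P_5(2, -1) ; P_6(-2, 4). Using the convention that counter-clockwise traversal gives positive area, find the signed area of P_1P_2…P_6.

43.5

Apply the shoelace formula: 2A = Σ (x_i·y_{i+1} − x_{i+1}·y_i), indices taken mod 6.
P_1→P_2: (-5)(-6) − (-6)(2) = 42
P_2→P_3: (-6)(-3) − (-1)(-6) = 12
P_3→P_4: (-1)(-3) − (1)(-3) = 6
P_4→P_5: (1)(-1) − (2)(-3) = 5
P_5→P_6: (2)(4) − (-2)(-1) = 6
P_6→P_1: (-2)(2) − (-5)(4) = 16
Σ = 87
Signed area = Σ/2 = 43.5 (positive ⇒ counter-clockwise traversal).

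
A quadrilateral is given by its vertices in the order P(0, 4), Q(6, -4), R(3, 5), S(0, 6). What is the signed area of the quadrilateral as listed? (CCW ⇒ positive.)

18

Apply the shoelace formula: 2A = Σ (x_i·y_{i+1} − x_{i+1}·y_i), indices taken mod 4.
Cross-terms: -24, 42, 18, 0  ⇒  Σ = 36
Signed area = Σ/2 = 18 (positive ⇒ counter-clockwise traversal).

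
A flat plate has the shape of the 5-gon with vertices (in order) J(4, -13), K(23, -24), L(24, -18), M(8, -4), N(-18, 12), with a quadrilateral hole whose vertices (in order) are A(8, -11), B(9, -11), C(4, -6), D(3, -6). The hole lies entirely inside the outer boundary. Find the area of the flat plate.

Outer boundary:
Apply Gauss's area formula: 2A = Σ (x_i·y_{i+1} − x_{i+1}·y_i), indices taken mod 5.
J→K: (4)(-24) − (23)(-13) = 203
K→L: (23)(-18) − (24)(-24) = 162
L→M: (24)(-4) − (8)(-18) = 48
M→N: (8)(12) − (-18)(-4) = 24
N→J: (-18)(-13) − (4)(12) = 186
Σ = 623
Area = |Σ|/2 = 311.5.
Hole:
Apply the shoelace (surveyor's) formula: 2A = Σ (x_i·y_{i+1} − x_{i+1}·y_i), indices taken mod 4.
Σ = (11) + (-10) + (-6) + (15) = 10
Area = |Σ|/2 = 5.
Net area = 311.5 − 5 = 306.5.

306.5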